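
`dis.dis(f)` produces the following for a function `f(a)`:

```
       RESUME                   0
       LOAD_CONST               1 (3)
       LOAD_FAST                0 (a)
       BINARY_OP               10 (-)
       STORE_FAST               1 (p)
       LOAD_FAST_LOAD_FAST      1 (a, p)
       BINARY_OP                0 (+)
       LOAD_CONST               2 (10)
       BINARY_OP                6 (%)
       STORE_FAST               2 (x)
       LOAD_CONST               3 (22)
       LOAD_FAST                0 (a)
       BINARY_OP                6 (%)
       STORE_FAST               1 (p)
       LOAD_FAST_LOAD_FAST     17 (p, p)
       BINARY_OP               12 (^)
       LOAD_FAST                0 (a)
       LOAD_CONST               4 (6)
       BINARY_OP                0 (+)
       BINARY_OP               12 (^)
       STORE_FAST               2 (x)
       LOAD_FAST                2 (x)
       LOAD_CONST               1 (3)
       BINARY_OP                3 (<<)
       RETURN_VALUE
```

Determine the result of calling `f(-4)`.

LOAD_CONST → push 3. Stack: [3]
LOAD_FAST a → push -4. Stack: [3, -4]
BINARY_OP - → 3 - -4 = 7. Stack: [7]
STORE_FAST p → p=7. Stack: []
LOAD_FAST_LOAD_FAST a,p → push -4,7. Stack: [-4, 7]
BINARY_OP + → -4 + 7 = 3. Stack: [3]
LOAD_CONST → push 10. Stack: [3, 10]
BINARY_OP % → 3 % 10 = 3. Stack: [3]
STORE_FAST x → x=3. Stack: []
LOAD_CONST → push 22. Stack: [22]
LOAD_FAST a → push -4. Stack: [22, -4]
BINARY_OP % → 22 % -4 = -2. Stack: [-2]
STORE_FAST p → p=-2. Stack: []
LOAD_FAST_LOAD_FAST p,p → push -2,-2. Stack: [-2, -2]
BINARY_OP ^ → -2 ^ -2 = 0. Stack: [0]
LOAD_FAST a → push -4. Stack: [0, -4]
LOAD_CONST → push 6. Stack: [0, -4, 6]
BINARY_OP + → -4 + 6 = 2. Stack: [0, 2]
BINARY_OP ^ → 0 ^ 2 = 2. Stack: [2]
STORE_FAST x → x=2. Stack: []
LOAD_FAST x → push 2. Stack: [2]
LOAD_CONST → push 3. Stack: [2, 3]
BINARY_OP << → 2 << 3 = 16. Stack: [16]
RETURN_VALUE → return 16.

16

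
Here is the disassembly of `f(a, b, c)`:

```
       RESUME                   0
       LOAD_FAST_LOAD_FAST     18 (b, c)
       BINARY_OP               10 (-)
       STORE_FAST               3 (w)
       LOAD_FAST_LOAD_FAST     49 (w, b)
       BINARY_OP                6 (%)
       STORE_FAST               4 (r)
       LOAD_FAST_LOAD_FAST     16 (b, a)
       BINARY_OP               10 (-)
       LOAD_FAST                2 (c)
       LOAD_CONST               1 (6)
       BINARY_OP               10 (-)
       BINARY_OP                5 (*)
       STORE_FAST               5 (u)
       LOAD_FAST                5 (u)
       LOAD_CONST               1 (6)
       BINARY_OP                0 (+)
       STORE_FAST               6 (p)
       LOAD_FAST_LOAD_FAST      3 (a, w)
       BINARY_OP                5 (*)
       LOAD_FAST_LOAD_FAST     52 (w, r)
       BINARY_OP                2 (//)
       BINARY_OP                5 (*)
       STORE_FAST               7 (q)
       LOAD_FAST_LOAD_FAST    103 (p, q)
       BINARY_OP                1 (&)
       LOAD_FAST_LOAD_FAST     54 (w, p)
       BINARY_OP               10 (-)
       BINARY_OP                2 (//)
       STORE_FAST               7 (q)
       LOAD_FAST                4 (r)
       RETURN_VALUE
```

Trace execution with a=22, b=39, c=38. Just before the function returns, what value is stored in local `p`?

LOAD_FAST_LOAD_FAST b,c → push 39,38. Stack: [39, 38]
BINARY_OP - → 39 - 38 = 1. Stack: [1]
STORE_FAST w → w=1. Stack: []
LOAD_FAST_LOAD_FAST w,b → push 1,39. Stack: [1, 39]
BINARY_OP % → 1 % 39 = 1. Stack: [1]
STORE_FAST r → r=1. Stack: []
LOAD_FAST_LOAD_FAST b,a → push 39,22. Stack: [39, 22]
BINARY_OP - → 39 - 22 = 17. Stack: [17]
LOAD_FAST c → push 38. Stack: [17, 38]
LOAD_CONST → push 6. Stack: [17, 38, 6]
BINARY_OP - → 38 - 6 = 32. Stack: [17, 32]
BINARY_OP * → 17 * 32 = 544. Stack: [544]
STORE_FAST u → u=544. Stack: []
LOAD_FAST u → push 544. Stack: [544]
LOAD_CONST → push 6. Stack: [544, 6]
BINARY_OP + → 544 + 6 = 550. Stack: [550]
STORE_FAST p → p=550. Stack: []
LOAD_FAST_LOAD_FAST a,w → push 22,1. Stack: [22, 1]
BINARY_OP * → 22 * 1 = 22. Stack: [22]
LOAD_FAST_LOAD_FAST w,r → push 1,1. Stack: [22, 1, 1]
BINARY_OP // → 1 // 1 = 1. Stack: [22, 1]
BINARY_OP * → 22 * 1 = 22. Stack: [22]
STORE_FAST q → q=22. Stack: []
LOAD_FAST_LOAD_FAST p,q → push 550,22. Stack: [550, 22]
BINARY_OP & → 550 & 22 = 6. Stack: [6]
LOAD_FAST_LOAD_FAST w,p → push 1,550. Stack: [6, 1, 550]
BINARY_OP - → 1 - 550 = -549. Stack: [6, -549]
BINARY_OP // → 6 // -549 = -1. Stack: [-1]
STORE_FAST q → q=-1. Stack: []
LOAD_FAST r → push 1. Stack: [1]
RETURN_VALUE → return 1.

550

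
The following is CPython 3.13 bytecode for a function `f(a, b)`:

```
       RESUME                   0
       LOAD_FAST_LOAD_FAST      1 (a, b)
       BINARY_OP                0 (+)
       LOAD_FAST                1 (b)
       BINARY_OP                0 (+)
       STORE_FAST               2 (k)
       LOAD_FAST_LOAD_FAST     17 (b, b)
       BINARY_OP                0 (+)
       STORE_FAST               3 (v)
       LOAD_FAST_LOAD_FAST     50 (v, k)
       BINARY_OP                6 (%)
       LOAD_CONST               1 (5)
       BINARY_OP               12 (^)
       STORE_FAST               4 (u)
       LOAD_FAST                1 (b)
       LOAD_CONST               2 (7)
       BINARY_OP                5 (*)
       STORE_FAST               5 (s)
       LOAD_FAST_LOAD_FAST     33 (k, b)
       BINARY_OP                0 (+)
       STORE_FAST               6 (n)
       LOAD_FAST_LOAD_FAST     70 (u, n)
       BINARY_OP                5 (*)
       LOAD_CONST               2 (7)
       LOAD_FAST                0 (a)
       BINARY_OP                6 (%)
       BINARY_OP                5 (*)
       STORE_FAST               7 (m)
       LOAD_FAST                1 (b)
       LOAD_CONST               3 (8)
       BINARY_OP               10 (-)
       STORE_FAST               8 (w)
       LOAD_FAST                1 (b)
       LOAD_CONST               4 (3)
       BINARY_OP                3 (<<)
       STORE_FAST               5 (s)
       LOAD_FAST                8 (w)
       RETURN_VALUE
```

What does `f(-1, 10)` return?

LOAD_FAST_LOAD_FAST a,b → push -1,10. Stack: [-1, 10]
BINARY_OP + → -1 + 10 = 9. Stack: [9]
LOAD_FAST b → push 10. Stack: [9, 10]
BINARY_OP + → 9 + 10 = 19. Stack: [19]
STORE_FAST k → k=19. Stack: []
LOAD_FAST_LOAD_FAST b,b → push 10,10. Stack: [10, 10]
BINARY_OP + → 10 + 10 = 20. Stack: [20]
STORE_FAST v → v=20. Stack: []
LOAD_FAST_LOAD_FAST v,k → push 20,19. Stack: [20, 19]
BINARY_OP % → 20 % 19 = 1. Stack: [1]
LOAD_CONST → push 5. Stack: [1, 5]
BINARY_OP ^ → 1 ^ 5 = 4. Stack: [4]
STORE_FAST u → u=4. Stack: []
LOAD_FAST b → push 10. Stack: [10]
LOAD_CONST → push 7. Stack: [10, 7]
BINARY_OP * → 10 * 7 = 70. Stack: [70]
STORE_FAST s → s=70. Stack: []
LOAD_FAST_LOAD_FAST k,b → push 19,10. Stack: [19, 10]
BINARY_OP + → 19 + 10 = 29. Stack: [29]
STORE_FAST n → n=29. Stack: []
LOAD_FAST_LOAD_FAST u,n → push 4,29. Stack: [4, 29]
BINARY_OP * → 4 * 29 = 116. Stack: [116]
LOAD_CONST → push 7. Stack: [116, 7]
LOAD_FAST a → push -1. Stack: [116, 7, -1]
BINARY_OP % → 7 % -1 = 0. Stack: [116, 0]
BINARY_OP * → 116 * 0 = 0. Stack: [0]
STORE_FAST m → m=0. Stack: []
LOAD_FAST b → push 10. Stack: [10]
LOAD_CONST → push 8. Stack: [10, 8]
BINARY_OP - → 10 - 8 = 2. Stack: [2]
STORE_FAST w → w=2. Stack: []
LOAD_FAST b → push 10. Stack: [10]
LOAD_CONST → push 3. Stack: [10, 3]
BINARY_OP << → 10 << 3 = 80. Stack: [80]
STORE_FAST s → s=80. Stack: []
LOAD_FAST w → push 2. Stack: [2]
RETURN_VALUE → return 2.

2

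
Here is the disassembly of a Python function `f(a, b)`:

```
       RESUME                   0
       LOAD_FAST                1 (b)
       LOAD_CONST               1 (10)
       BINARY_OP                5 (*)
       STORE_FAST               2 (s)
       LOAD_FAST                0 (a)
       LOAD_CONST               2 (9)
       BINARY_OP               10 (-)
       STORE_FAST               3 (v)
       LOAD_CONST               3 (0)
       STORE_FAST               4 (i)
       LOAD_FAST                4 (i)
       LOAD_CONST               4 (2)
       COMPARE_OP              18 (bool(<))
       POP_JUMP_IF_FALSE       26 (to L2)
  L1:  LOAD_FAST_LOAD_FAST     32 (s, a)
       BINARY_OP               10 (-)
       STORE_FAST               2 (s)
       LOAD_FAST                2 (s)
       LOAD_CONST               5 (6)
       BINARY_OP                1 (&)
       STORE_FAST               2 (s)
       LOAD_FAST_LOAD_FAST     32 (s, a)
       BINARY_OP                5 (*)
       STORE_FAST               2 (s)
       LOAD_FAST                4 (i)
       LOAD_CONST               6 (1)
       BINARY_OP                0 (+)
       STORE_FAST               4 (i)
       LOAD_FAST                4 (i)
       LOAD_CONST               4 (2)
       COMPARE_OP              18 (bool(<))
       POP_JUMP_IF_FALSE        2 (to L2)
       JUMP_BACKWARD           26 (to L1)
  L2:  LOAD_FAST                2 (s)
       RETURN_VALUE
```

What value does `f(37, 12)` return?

148

LOAD_FAST b → push 12. Stack: [12]
LOAD_CONST → push 10. Stack: [12, 10]
BINARY_OP * → 12 * 10 = 120. Stack: [120]
STORE_FAST s → s=120. Stack: []
LOAD_FAST a → push 37. Stack: [37]
LOAD_CONST → push 9. Stack: [37, 9]
BINARY_OP - → 37 - 9 = 28. Stack: [28]
STORE_FAST v → v=28. Stack: []
LOAD_CONST → push 0. Stack: [0]
STORE_FAST i → i=0. Stack: []
LOAD_FAST i → push 0. Stack: [0]
LOAD_CONST → push 2. Stack: [0, 2]
COMPARE_OP bool(<) → 0 vs 2 = True. Stack: [True]
POP_JUMP_IF_FALSE → pop True; no jump. Stack: []
LOAD_FAST_LOAD_FAST s,a → push 120,37. Stack: [120, 37]
BINARY_OP - → 120 - 37 = 83. Stack: [83]
STORE_FAST s → s=83. Stack: []
LOAD_FAST s → push 83. Stack: [83]
LOAD_CONST → push 6. Stack: [83, 6]
BINARY_OP & → 83 & 6 = 2. Stack: [2]
STORE_FAST s → s=2. Stack: []
LOAD_FAST_LOAD_FAST s,a → push 2,37. Stack: [2, 37]
BINARY_OP * → 2 * 37 = 74. Stack: [74]
STORE_FAST s → s=74. Stack: []
LOAD_FAST i → push 0. Stack: [0]
LOAD_CONST → push 1. Stack: [0, 1]
BINARY_OP + → 0 + 1 = 1. Stack: [1]
STORE_FAST i → i=1. Stack: []
LOAD_FAST i → push 1. Stack: [1]
LOAD_CONST → push 2. Stack: [1, 2]
COMPARE_OP bool(<) → 1 vs 2 = True. Stack: [True]
POP_JUMP_IF_FALSE → pop True; no jump. Stack: []
LOAD_FAST_LOAD_FAST s,a → push 74,37. Stack: [74, 37]
BINARY_OP - → 74 - 37 = 37. Stack: [37]
STORE_FAST s → s=37. Stack: []
LOAD_FAST s → push 37. Stack: [37]
LOAD_CONST → push 6. Stack: [37, 6]
BINARY_OP & → 37 & 6 = 4. Stack: [4]
STORE_FAST s → s=4. Stack: []
LOAD_FAST_LOAD_FAST s,a → push 4,37. Stack: [4, 37]
BINARY_OP * → 4 * 37 = 148. Stack: [148]
STORE_FAST s → s=148. Stack: []
LOAD_FAST i → push 1. Stack: [1]
LOAD_CONST → push 1. Stack: [1, 1]
BINARY_OP + → 1 + 1 = 2. Stack: [2]
STORE_FAST i → i=2. Stack: []
LOAD_FAST i → push 2. Stack: [2]
LOAD_CONST → push 2. Stack: [2, 2]
COMPARE_OP bool(<) → 2 vs 2 = False. Stack: [False]
POP_JUMP_IF_FALSE → pop False; jump. Stack: []
LOAD_FAST s → push 148. Stack: [148]
RETURN_VALUE → return 148.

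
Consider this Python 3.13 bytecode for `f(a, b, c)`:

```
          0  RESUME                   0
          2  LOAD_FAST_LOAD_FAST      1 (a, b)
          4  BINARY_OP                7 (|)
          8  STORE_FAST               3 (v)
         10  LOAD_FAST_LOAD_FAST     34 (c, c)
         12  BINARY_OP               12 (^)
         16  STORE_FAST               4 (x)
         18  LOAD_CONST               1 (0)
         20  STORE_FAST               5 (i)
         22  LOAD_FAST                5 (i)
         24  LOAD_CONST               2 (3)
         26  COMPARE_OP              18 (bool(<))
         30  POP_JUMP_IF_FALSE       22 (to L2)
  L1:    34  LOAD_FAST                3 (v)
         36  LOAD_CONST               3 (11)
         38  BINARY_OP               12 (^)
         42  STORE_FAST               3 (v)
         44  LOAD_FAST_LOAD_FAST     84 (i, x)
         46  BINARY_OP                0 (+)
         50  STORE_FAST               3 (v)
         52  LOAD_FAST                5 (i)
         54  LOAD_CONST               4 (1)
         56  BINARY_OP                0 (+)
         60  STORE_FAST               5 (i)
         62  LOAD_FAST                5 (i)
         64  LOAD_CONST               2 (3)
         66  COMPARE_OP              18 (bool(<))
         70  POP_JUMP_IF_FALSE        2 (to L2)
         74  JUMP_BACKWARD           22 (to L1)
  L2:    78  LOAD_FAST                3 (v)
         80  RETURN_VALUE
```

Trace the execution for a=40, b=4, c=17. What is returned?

2

LOAD_FAST_LOAD_FAST a,b → push 40,4. Stack: [40, 4]
BINARY_OP | → 40 | 4 = 44. Stack: [44]
STORE_FAST v → v=44. Stack: []
LOAD_FAST_LOAD_FAST c,c → push 17,17. Stack: [17, 17]
BINARY_OP ^ → 17 ^ 17 = 0. Stack: [0]
STORE_FAST x → x=0. Stack: []
LOAD_CONST → push 0. Stack: [0]
STORE_FAST i → i=0. Stack: []
LOAD_FAST i → push 0. Stack: [0]
LOAD_CONST → push 3. Stack: [0, 3]
COMPARE_OP bool(<) → 0 vs 3 = True. Stack: [True]
POP_JUMP_IF_FALSE → pop True; no jump. Stack: []
LOAD_FAST v → push 44. Stack: [44]
LOAD_CONST → push 11. Stack: [44, 11]
BINARY_OP ^ → 44 ^ 11 = 39. Stack: [39]
STORE_FAST v → v=39. Stack: []
LOAD_FAST_LOAD_FAST i,x → push 0,0. Stack: [0, 0]
BINARY_OP + → 0 + 0 = 0. Stack: [0]
STORE_FAST v → v=0. Stack: []
LOAD_FAST i → push 0. Stack: [0]
LOAD_CONST → push 1. Stack: [0, 1]
BINARY_OP + → 0 + 1 = 1. Stack: [1]
STORE_FAST i → i=1. Stack: []
LOAD_FAST i → push 1. Stack: [1]
LOAD_CONST → push 3. Stack: [1, 3]
COMPARE_OP bool(<) → 1 vs 3 = True. Stack: [True]
POP_JUMP_IF_FALSE → pop True; no jump. Stack: []
LOAD_FAST v → push 0. Stack: [0]
LOAD_CONST → push 11. Stack: [0, 11]
BINARY_OP ^ → 0 ^ 11 = 11. Stack: [11]
STORE_FAST v → v=11. Stack: []
LOAD_FAST_LOAD_FAST i,x → push 1,0. Stack: [1, 0]
BINARY_OP + → 1 + 0 = 1. Stack: [1]
STORE_FAST v → v=1. Stack: []
LOAD_FAST i → push 1. Stack: [1]
LOAD_CONST → push 1. Stack: [1, 1]
BINARY_OP + → 1 + 1 = 2. Stack: [2]
STORE_FAST i → i=2. Stack: []
LOAD_FAST i → push 2. Stack: [2]
LOAD_CONST → push 3. Stack: [2, 3]
COMPARE_OP bool(<) → 2 vs 3 = True. Stack: [True]
POP_JUMP_IF_FALSE → pop True; no jump. Stack: []
LOAD_FAST v → push 1. Stack: [1]
LOAD_CONST → push 11. Stack: [1, 11]
BINARY_OP ^ → 1 ^ 11 = 10. Stack: [10]
STORE_FAST v → v=10. Stack: []
LOAD_FAST_LOAD_FAST i,x → push 2,0. Stack: [2, 0]
BINARY_OP + → 2 + 0 = 2. Stack: [2]
STORE_FAST v → v=2. Stack: []
LOAD_FAST i → push 2. Stack: [2]
LOAD_CONST → push 1. Stack: [2, 1]
BINARY_OP + → 2 + 1 = 3. Stack: [3]
STORE_FAST i → i=3. Stack: []
LOAD_FAST i → push 3. Stack: [3]
LOAD_CONST → push 3. Stack: [3, 3]
COMPARE_OP bool(<) → 3 vs 3 = False. Stack: [False]
POP_JUMP_IF_FALSE → pop False; jump. Stack: []
LOAD_FAST v → push 2. Stack: [2]
RETURN_VALUE → return 2.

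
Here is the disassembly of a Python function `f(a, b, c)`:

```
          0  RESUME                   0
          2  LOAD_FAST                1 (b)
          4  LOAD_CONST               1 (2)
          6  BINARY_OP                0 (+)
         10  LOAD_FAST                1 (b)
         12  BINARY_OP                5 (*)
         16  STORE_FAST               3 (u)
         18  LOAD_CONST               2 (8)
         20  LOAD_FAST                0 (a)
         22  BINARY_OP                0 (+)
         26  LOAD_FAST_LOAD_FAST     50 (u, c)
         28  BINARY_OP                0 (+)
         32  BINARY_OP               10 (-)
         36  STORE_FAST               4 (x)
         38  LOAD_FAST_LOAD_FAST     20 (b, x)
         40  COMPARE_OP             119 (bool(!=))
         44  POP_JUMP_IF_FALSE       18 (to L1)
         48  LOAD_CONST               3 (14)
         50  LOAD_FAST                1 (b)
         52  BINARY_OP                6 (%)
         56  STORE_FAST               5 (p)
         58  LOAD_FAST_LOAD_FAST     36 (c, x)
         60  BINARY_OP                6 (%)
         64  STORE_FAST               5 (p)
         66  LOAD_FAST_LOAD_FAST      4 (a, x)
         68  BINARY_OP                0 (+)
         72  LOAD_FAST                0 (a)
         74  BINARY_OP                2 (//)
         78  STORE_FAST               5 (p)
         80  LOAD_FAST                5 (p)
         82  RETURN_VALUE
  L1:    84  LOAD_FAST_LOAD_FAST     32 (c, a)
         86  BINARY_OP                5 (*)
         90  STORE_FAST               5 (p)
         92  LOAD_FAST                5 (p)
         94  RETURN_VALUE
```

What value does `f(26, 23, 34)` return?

-22

LOAD_FAST b → push 23. Stack: [23]
LOAD_CONST → push 2. Stack: [23, 2]
BINARY_OP + → 23 + 2 = 25. Stack: [25]
LOAD_FAST b → push 23. Stack: [25, 23]
BINARY_OP * → 25 * 23 = 575. Stack: [575]
STORE_FAST u → u=575. Stack: []
LOAD_CONST → push 8. Stack: [8]
LOAD_FAST a → push 26. Stack: [8, 26]
BINARY_OP + → 8 + 26 = 34. Stack: [34]
LOAD_FAST_LOAD_FAST u,c → push 575,34. Stack: [34, 575, 34]
BINARY_OP + → 575 + 34 = 609. Stack: [34, 609]
BINARY_OP - → 34 - 609 = -575. Stack: [-575]
STORE_FAST x → x=-575. Stack: []
LOAD_FAST_LOAD_FAST b,x → push 23,-575. Stack: [23, -575]
COMPARE_OP bool(!=) → 23 vs -575 = True. Stack: [True]
POP_JUMP_IF_FALSE → pop True; no jump. Stack: []
LOAD_CONST → push 14. Stack: [14]
LOAD_FAST b → push 23. Stack: [14, 23]
BINARY_OP % → 14 % 23 = 14. Stack: [14]
STORE_FAST p → p=14. Stack: []
LOAD_FAST_LOAD_FAST c,x → push 34,-575. Stack: [34, -575]
BINARY_OP % → 34 % -575 = -541. Stack: [-541]
STORE_FAST p → p=-541. Stack: []
LOAD_FAST_LOAD_FAST a,x → push 26,-575. Stack: [26, -575]
BINARY_OP + → 26 + -575 = -549. Stack: [-549]
LOAD_FAST a → push 26. Stack: [-549, 26]
BINARY_OP // → -549 // 26 = -22. Stack: [-22]
STORE_FAST p → p=-22. Stack: []
LOAD_FAST p → push -22. Stack: [-22]
RETURN_VALUE → return -22.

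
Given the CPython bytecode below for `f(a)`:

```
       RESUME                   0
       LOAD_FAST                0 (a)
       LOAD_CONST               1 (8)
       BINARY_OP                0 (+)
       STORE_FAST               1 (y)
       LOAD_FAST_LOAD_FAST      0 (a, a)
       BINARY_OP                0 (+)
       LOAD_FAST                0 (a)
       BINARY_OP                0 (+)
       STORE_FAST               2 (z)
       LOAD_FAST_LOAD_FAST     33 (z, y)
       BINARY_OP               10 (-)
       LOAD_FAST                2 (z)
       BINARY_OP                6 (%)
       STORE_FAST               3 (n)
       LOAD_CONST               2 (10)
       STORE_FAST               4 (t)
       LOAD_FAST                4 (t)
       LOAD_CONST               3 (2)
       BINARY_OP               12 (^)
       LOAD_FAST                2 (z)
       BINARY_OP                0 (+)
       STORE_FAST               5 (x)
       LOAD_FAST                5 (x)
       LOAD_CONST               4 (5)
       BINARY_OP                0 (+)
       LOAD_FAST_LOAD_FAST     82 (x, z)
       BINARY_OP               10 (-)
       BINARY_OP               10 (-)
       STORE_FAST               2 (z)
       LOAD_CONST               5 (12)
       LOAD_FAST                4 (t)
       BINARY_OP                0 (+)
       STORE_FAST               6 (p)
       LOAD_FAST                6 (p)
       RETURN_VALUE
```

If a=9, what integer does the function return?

22

LOAD_FAST a → push 9. Stack: [9]
LOAD_CONST → push 8. Stack: [9, 8]
BINARY_OP + → 9 + 8 = 17. Stack: [17]
STORE_FAST y → y=17. Stack: []
LOAD_FAST_LOAD_FAST a,a → push 9,9. Stack: [9, 9]
BINARY_OP + → 9 + 9 = 18. Stack: [18]
LOAD_FAST a → push 9. Stack: [18, 9]
BINARY_OP + → 18 + 9 = 27. Stack: [27]
STORE_FAST z → z=27. Stack: []
LOAD_FAST_LOAD_FAST z,y → push 27,17. Stack: [27, 17]
BINARY_OP - → 27 - 17 = 10. Stack: [10]
LOAD_FAST z → push 27. Stack: [10, 27]
BINARY_OP % → 10 % 27 = 10. Stack: [10]
STORE_FAST n → n=10. Stack: []
LOAD_CONST → push 10. Stack: [10]
STORE_FAST t → t=10. Stack: []
LOAD_FAST t → push 10. Stack: [10]
LOAD_CONST → push 2. Stack: [10, 2]
BINARY_OP ^ → 10 ^ 2 = 8. Stack: [8]
LOAD_FAST z → push 27. Stack: [8, 27]
BINARY_OP + → 8 + 27 = 35. Stack: [35]
STORE_FAST x → x=35. Stack: []
LOAD_FAST x → push 35. Stack: [35]
LOAD_CONST → push 5. Stack: [35, 5]
BINARY_OP + → 35 + 5 = 40. Stack: [40]
LOAD_FAST_LOAD_FAST x,z → push 35,27. Stack: [40, 35, 27]
BINARY_OP - → 35 - 27 = 8. Stack: [40, 8]
BINARY_OP - → 40 - 8 = 32. Stack: [32]
STORE_FAST z → z=32. Stack: []
LOAD_CONST → push 12. Stack: [12]
LOAD_FAST t → push 10. Stack: [12, 10]
BINARY_OP + → 12 + 10 = 22. Stack: [22]
STORE_FAST p → p=22. Stack: []
LOAD_FAST p → push 22. Stack: [22]
RETURN_VALUE → return 22.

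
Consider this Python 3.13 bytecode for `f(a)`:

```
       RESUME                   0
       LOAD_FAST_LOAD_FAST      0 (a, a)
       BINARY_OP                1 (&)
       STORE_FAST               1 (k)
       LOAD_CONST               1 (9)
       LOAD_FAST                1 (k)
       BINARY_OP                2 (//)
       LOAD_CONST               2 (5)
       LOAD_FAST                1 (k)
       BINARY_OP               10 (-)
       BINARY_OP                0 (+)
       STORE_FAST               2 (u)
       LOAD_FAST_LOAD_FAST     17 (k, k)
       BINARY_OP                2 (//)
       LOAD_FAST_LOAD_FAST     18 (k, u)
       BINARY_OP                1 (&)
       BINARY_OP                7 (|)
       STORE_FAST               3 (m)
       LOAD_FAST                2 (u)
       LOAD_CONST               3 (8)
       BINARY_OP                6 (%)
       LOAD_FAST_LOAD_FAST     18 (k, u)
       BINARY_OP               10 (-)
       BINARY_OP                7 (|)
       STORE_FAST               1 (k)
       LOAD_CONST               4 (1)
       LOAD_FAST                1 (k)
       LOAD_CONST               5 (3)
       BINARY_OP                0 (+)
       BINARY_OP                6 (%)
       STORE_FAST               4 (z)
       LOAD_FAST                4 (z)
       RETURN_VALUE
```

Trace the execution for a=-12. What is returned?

-24

LOAD_FAST_LOAD_FAST a,a → push -12,-12. Stack: [-12, -12]
BINARY_OP & → -12 & -12 = -12. Stack: [-12]
STORE_FAST k → k=-12. Stack: []
LOAD_CONST → push 9. Stack: [9]
LOAD_FAST k → push -12. Stack: [9, -12]
BINARY_OP // → 9 // -12 = -1. Stack: [-1]
LOAD_CONST → push 5. Stack: [-1, 5]
LOAD_FAST k → push -12. Stack: [-1, 5, -12]
BINARY_OP - → 5 - -12 = 17. Stack: [-1, 17]
BINARY_OP + → -1 + 17 = 16. Stack: [16]
STORE_FAST u → u=16. Stack: []
LOAD_FAST_LOAD_FAST k,k → push -12,-12. Stack: [-12, -12]
BINARY_OP // → -12 // -12 = 1. Stack: [1]
LOAD_FAST_LOAD_FAST k,u → push -12,16. Stack: [1, -12, 16]
BINARY_OP & → -12 & 16 = 16. Stack: [1, 16]
BINARY_OP | → 1 | 16 = 17. Stack: [17]
STORE_FAST m → m=17. Stack: []
LOAD_FAST u → push 16. Stack: [16]
LOAD_CONST → push 8. Stack: [16, 8]
BINARY_OP % → 16 % 8 = 0. Stack: [0]
LOAD_FAST_LOAD_FAST k,u → push -12,16. Stack: [0, -12, 16]
BINARY_OP - → -12 - 16 = -28. Stack: [0, -28]
BINARY_OP | → 0 | -28 = -28. Stack: [-28]
STORE_FAST k → k=-28. Stack: []
LOAD_CONST → push 1. Stack: [1]
LOAD_FAST k → push -28. Stack: [1, -28]
LOAD_CONST → push 3. Stack: [1, -28, 3]
BINARY_OP + → -28 + 3 = -25. Stack: [1, -25]
BINARY_OP % → 1 % -25 = -24. Stack: [-24]
STORE_FAST z → z=-24. Stack: []
LOAD_FAST z → push -24. Stack: [-24]
RETURN_VALUE → return -24.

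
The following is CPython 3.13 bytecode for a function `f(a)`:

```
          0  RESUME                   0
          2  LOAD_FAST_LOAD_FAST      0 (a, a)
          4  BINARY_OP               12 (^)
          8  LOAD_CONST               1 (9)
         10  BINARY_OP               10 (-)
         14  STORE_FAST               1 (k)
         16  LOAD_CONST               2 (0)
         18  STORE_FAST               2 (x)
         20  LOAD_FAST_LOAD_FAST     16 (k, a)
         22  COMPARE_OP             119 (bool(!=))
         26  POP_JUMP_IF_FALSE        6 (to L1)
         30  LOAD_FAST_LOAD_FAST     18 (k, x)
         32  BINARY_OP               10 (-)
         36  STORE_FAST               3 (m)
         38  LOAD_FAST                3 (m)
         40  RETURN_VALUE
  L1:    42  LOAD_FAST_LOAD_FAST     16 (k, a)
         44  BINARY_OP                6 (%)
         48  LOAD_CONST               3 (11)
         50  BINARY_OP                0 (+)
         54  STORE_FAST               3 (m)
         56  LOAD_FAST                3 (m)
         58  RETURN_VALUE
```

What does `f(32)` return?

-9

LOAD_FAST_LOAD_FAST a,a → push 32,32. Stack: [32, 32]
BINARY_OP ^ → 32 ^ 32 = 0. Stack: [0]
LOAD_CONST → push 9. Stack: [0, 9]
BINARY_OP - → 0 - 9 = -9. Stack: [-9]
STORE_FAST k → k=-9. Stack: []
LOAD_CONST → push 0. Stack: [0]
STORE_FAST x → x=0. Stack: []
LOAD_FAST_LOAD_FAST k,a → push -9,32. Stack: [-9, 32]
COMPARE_OP bool(!=) → -9 vs 32 = True. Stack: [True]
POP_JUMP_IF_FALSE → pop True; no jump. Stack: []
LOAD_FAST_LOAD_FAST k,x → push -9,0. Stack: [-9, 0]
BINARY_OP - → -9 - 0 = -9. Stack: [-9]
STORE_FAST m → m=-9. Stack: []
LOAD_FAST m → push -9. Stack: [-9]
RETURN_VALUE → return -9.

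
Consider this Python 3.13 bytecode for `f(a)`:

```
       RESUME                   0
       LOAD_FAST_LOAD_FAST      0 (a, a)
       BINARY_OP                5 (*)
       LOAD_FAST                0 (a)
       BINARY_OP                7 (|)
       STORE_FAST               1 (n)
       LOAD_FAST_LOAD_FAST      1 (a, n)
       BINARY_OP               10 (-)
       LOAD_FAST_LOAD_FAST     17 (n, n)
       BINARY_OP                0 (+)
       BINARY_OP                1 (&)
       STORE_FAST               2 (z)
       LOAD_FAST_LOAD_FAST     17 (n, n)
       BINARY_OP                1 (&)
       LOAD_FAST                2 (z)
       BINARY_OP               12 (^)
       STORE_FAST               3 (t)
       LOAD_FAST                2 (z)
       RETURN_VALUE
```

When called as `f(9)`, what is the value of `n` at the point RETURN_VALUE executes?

LOAD_FAST_LOAD_FAST a,a → push 9,9. Stack: [9, 9]
BINARY_OP * → 9 * 9 = 81. Stack: [81]
LOAD_FAST a → push 9. Stack: [81, 9]
BINARY_OP | → 81 | 9 = 89. Stack: [89]
STORE_FAST n → n=89. Stack: []
LOAD_FAST_LOAD_FAST a,n → push 9,89. Stack: [9, 89]
BINARY_OP - → 9 - 89 = -80. Stack: [-80]
LOAD_FAST_LOAD_FAST n,n → push 89,89. Stack: [-80, 89, 89]
BINARY_OP + → 89 + 89 = 178. Stack: [-80, 178]
BINARY_OP & → -80 & 178 = 176. Stack: [176]
STORE_FAST z → z=176. Stack: []
LOAD_FAST_LOAD_FAST n,n → push 89,89. Stack: [89, 89]
BINARY_OP & → 89 & 89 = 89. Stack: [89]
LOAD_FAST z → push 176. Stack: [89, 176]
BINARY_OP ^ → 89 ^ 176 = 233. Stack: [233]
STORE_FAST t → t=233. Stack: []
LOAD_FAST z → push 176. Stack: [176]
RETURN_VALUE → return 176.

89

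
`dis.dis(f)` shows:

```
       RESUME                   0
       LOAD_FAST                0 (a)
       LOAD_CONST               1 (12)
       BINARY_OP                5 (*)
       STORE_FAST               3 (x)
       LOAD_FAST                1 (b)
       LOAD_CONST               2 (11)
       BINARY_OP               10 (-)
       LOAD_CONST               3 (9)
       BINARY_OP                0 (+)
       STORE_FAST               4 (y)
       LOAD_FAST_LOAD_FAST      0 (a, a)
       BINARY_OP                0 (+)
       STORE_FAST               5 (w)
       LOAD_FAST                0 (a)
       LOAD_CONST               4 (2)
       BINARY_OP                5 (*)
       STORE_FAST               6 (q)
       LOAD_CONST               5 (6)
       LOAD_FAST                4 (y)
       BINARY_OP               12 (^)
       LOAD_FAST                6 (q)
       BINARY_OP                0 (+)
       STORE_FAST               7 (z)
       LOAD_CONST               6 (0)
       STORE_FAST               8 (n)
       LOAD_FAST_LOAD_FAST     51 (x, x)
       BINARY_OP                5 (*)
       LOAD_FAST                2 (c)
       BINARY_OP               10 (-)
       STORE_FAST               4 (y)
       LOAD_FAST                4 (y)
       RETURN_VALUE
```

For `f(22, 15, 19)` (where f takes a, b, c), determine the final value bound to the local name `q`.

LOAD_FAST a → push 22. Stack: [22]
LOAD_CONST → push 12. Stack: [22, 12]
BINARY_OP * → 22 * 12 = 264. Stack: [264]
STORE_FAST x → x=264. Stack: []
LOAD_FAST b → push 15. Stack: [15]
LOAD_CONST → push 11. Stack: [15, 11]
BINARY_OP - → 15 - 11 = 4. Stack: [4]
LOAD_CONST → push 9. Stack: [4, 9]
BINARY_OP + → 4 + 9 = 13. Stack: [13]
STORE_FAST y → y=13. Stack: []
LOAD_FAST_LOAD_FAST a,a → push 22,22. Stack: [22, 22]
BINARY_OP + → 22 + 22 = 44. Stack: [44]
STORE_FAST w → w=44. Stack: []
LOAD_FAST a → push 22. Stack: [22]
LOAD_CONST → push 2. Stack: [22, 2]
BINARY_OP * → 22 * 2 = 44. Stack: [44]
STORE_FAST q → q=44. Stack: []
LOAD_CONST → push 6. Stack: [6]
LOAD_FAST y → push 13. Stack: [6, 13]
BINARY_OP ^ → 6 ^ 13 = 11. Stack: [11]
LOAD_FAST q → push 44. Stack: [11, 44]
BINARY_OP + → 11 + 44 = 55. Stack: [55]
STORE_FAST z → z=55. Stack: []
LOAD_CONST → push 0. Stack: [0]
STORE_FAST n → n=0. Stack: []
LOAD_FAST_LOAD_FAST x,x → push 264,264. Stack: [264, 264]
BINARY_OP * → 264 * 264 = 69696. Stack: [69696]
LOAD_FAST c → push 19. Stack: [69696, 19]
BINARY_OP - → 69696 - 19 = 69677. Stack: [69677]
STORE_FAST y → y=69677. Stack: []
LOAD_FAST y → push 69677. Stack: [69677]
RETURN_VALUE → return 69677.

44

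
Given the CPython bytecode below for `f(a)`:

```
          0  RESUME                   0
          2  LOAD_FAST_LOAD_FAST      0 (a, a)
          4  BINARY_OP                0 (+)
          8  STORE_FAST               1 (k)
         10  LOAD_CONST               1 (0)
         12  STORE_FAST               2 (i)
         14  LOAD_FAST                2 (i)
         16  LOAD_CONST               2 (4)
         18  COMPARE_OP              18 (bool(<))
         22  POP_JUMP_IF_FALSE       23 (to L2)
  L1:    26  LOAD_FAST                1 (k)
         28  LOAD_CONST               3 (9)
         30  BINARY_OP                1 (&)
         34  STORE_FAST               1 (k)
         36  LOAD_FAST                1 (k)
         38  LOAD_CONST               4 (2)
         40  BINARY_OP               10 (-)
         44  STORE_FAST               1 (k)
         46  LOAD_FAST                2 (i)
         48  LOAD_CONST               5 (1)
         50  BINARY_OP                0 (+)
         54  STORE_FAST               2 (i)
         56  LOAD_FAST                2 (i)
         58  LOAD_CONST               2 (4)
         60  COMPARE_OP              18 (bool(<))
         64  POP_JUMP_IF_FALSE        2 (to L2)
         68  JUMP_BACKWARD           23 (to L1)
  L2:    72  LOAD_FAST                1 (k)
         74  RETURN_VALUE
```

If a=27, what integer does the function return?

LOAD_FAST_LOAD_FAST a,a → push 27,27
BINARY_OP + → 27 + 27 = 54
STORE_FAST k → k=54
LOAD_CONST → push 0
STORE_FAST i → i=0
LOAD_FAST i → push 0
LOAD_CONST → push 4
COMPARE_OP bool(<) → 0 vs 4 = True
POP_JUMP_IF_FALSE → pop True; no jump
LOAD_FAST k → push 54
LOAD_CONST → push 9
BINARY_OP & → 54 & 9 = 0
STORE_FAST k → k=0
LOAD_FAST k → push 0
LOAD_CONST → push 2
BINARY_OP - → 0 - 2 = -2
STORE_FAST k → k=-2
LOAD_FAST i → push 0
LOAD_CONST → push 1
BINARY_OP + → 0 + 1 = 1
STORE_FAST i → i=1
LOAD_FAST i → push 1
LOAD_CONST → push 4
COMPARE_OP bool(<) → 1 vs 4 = True
POP_JUMP_IF_FALSE → pop True; no jump
LOAD_FAST k → push -2
LOAD_CONST → push 9
BINARY_OP & → -2 & 9 = 8
STORE_FAST k → k=8
LOAD_FAST k → push 8
LOAD_CONST → push 2
BINARY_OP - → 8 - 2 = 6
STORE_FAST k → k=6
LOAD_FAST i → push 1
LOAD_CONST → push 1
BINARY_OP + → 1 + 1 = 2
STORE_FAST i → i=2
LOAD_FAST i → push 2
LOAD_CONST → push 4
COMPARE_OP bool(<) → 2 vs 4 = True
POP_JUMP_IF_FALSE → pop True; no jump
LOAD_FAST k → push 6
LOAD_CONST → push 9
BINARY_OP & → 6 & 9 = 0
STORE_FAST k → k=0
LOAD_FAST k → push 0
LOAD_CONST → push 2
BINARY_OP - → 0 - 2 = -2
STORE_FAST k → k=-2
LOAD_FAST i → push 2
LOAD_CONST → push 1
BINARY_OP + → 2 + 1 = 3
STORE_FAST i → i=3
LOAD_FAST i → push 3
LOAD_CONST → push 4
COMPARE_OP bool(<) → 3 vs 4 = True
POP_JUMP_IF_FALSE → pop True; no jump
LOAD_FAST k → push -2
LOAD_CONST → push 9
BINARY_OP & → -2 & 9 = 8
STORE_FAST k → k=8
LOAD_FAST k → push 8
LOAD_CONST → push 2
BINARY_OP - → 8 - 2 = 6
STORE_FAST k → k=6
LOAD_FAST i → push 3
LOAD_CONST → push 1
BINARY_OP + → 3 + 1 = 4
STORE_FAST i → i=4
LOAD_FAST i → push 4
LOAD_CONST → push 4
COMPARE_OP bool(<) → 4 vs 4 = False
POP_JUMP_IF_FALSE → pop False; jump
LOAD_FAST k → push 6
RETURN_VALUE → return 6.

6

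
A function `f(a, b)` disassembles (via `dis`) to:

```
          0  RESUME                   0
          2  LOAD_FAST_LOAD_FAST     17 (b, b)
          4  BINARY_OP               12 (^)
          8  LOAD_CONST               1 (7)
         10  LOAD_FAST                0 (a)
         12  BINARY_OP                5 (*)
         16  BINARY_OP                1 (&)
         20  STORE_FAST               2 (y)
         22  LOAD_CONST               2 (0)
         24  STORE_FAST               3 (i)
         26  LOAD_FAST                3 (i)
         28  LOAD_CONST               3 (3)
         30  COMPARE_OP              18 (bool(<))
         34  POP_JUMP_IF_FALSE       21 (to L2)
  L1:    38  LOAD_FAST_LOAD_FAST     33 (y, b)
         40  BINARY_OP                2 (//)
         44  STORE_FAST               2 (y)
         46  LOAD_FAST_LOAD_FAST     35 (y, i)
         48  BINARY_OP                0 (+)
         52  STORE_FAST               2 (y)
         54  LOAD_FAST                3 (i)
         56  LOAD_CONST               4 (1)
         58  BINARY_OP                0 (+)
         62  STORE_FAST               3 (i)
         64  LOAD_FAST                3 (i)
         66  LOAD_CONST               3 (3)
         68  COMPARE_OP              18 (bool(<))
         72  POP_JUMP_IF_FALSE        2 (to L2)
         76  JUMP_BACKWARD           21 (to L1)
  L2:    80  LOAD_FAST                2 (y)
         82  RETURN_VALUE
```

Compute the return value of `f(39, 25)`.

LOAD_FAST_LOAD_FAST b,b → push 25,25. Stack: [25, 25]
BINARY_OP ^ → 25 ^ 25 = 0. Stack: [0]
LOAD_CONST → push 7. Stack: [0, 7]
LOAD_FAST a → push 39. Stack: [0, 7, 39]
BINARY_OP * → 7 * 39 = 273. Stack: [0, 273]
BINARY_OP & → 0 & 273 = 0. Stack: [0]
STORE_FAST y → y=0. Stack: []
LOAD_CONST → push 0. Stack: [0]
STORE_FAST i → i=0. Stack: []
LOAD_FAST i → push 0. Stack: [0]
LOAD_CONST → push 3. Stack: [0, 3]
COMPARE_OP bool(<) → 0 vs 3 = True. Stack: [True]
POP_JUMP_IF_FALSE → pop True; no jump. Stack: []
LOAD_FAST_LOAD_FAST y,b → push 0,25. Stack: [0, 25]
BINARY_OP // → 0 // 25 = 0. Stack: [0]
STORE_FAST y → y=0. Stack: []
LOAD_FAST_LOAD_FAST y,i → push 0,0. Stack: [0, 0]
BINARY_OP + → 0 + 0 = 0. Stack: [0]
STORE_FAST y → y=0. Stack: []
LOAD_FAST i → push 0. Stack: [0]
LOAD_CONST → push 1. Stack: [0, 1]
BINARY_OP + → 0 + 1 = 1. Stack: [1]
STORE_FAST i → i=1. Stack: []
LOAD_FAST i → push 1. Stack: [1]
LOAD_CONST → push 3. Stack: [1, 3]
COMPARE_OP bool(<) → 1 vs 3 = True. Stack: [True]
POP_JUMP_IF_FALSE → pop True; no jump. Stack: []
LOAD_FAST_LOAD_FAST y,b → push 0,25. Stack: [0, 25]
BINARY_OP // → 0 // 25 = 0. Stack: [0]
STORE_FAST y → y=0. Stack: []
LOAD_FAST_LOAD_FAST y,i → push 0,1. Stack: [0, 1]
BINARY_OP + → 0 + 1 = 1. Stack: [1]
STORE_FAST y → y=1. Stack: []
LOAD_FAST i → push 1. Stack: [1]
LOAD_CONST → push 1. Stack: [1, 1]
BINARY_OP + → 1 + 1 = 2. Stack: [2]
STORE_FAST i → i=2. Stack: []
LOAD_FAST i → push 2. Stack: [2]
LOAD_CONST → push 3. Stack: [2, 3]
COMPARE_OP bool(<) → 2 vs 3 = True. Stack: [True]
POP_JUMP_IF_FALSE → pop True; no jump. Stack: []
LOAD_FAST_LOAD_FAST y,b → push 1,25. Stack: [1, 25]
BINARY_OP // → 1 // 25 = 0. Stack: [0]
STORE_FAST y → y=0. Stack: []
LOAD_FAST_LOAD_FAST y,i → push 0,2. Stack: [0, 2]
BINARY_OP + → 0 + 2 = 2. Stack: [2]
STORE_FAST y → y=2. Stack: []
LOAD_FAST i → push 2. Stack: [2]
LOAD_CONST → push 1. Stack: [2, 1]
BINARY_OP + → 2 + 1 = 3. Stack: [3]
STORE_FAST i → i=3. Stack: []
LOAD_FAST i → push 3. Stack: [3]
LOAD_CONST → push 3. Stack: [3, 3]
COMPARE_OP bool(<) → 3 vs 3 = False. Stack: [False]
POP_JUMP_IF_FALSE → pop False; jump. Stack: []
LOAD_FAST y → push 2. Stack: [2]
RETURN_VALUE → return 2.

2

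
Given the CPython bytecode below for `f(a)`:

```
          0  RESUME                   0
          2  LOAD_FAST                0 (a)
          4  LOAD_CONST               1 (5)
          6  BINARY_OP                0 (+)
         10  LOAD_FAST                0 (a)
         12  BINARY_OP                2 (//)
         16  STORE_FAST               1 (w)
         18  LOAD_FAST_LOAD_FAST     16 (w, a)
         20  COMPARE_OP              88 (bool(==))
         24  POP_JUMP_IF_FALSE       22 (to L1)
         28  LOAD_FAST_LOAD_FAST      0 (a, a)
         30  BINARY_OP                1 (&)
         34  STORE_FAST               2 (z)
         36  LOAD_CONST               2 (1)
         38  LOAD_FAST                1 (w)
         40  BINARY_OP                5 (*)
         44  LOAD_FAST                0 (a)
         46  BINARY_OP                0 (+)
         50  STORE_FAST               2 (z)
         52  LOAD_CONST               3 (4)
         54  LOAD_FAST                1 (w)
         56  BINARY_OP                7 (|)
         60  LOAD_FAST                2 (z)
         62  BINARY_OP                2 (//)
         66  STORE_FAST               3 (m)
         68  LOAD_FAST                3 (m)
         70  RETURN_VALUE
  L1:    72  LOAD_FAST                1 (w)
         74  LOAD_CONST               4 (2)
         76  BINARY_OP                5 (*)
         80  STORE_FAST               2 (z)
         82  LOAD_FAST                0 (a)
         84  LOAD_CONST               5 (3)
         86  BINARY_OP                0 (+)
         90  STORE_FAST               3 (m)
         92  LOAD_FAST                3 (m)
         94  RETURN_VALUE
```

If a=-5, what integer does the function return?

-2

LOAD_FAST a → push -5. Stack: [-5]
LOAD_CONST → push 5. Stack: [-5, 5]
BINARY_OP + → -5 + 5 = 0. Stack: [0]
LOAD_FAST a → push -5. Stack: [0, -5]
BINARY_OP // → 0 // -5 = 0. Stack: [0]
STORE_FAST w → w=0. Stack: []
LOAD_FAST_LOAD_FAST w,a → push 0,-5. Stack: [0, -5]
COMPARE_OP bool(==) → 0 vs -5 = False. Stack: [False]
POP_JUMP_IF_FALSE → pop False; jump. Stack: []
LOAD_FAST w → push 0. Stack: [0]
LOAD_CONST → push 2. Stack: [0, 2]
BINARY_OP * → 0 * 2 = 0. Stack: [0]
STORE_FAST z → z=0. Stack: []
LOAD_FAST a → push -5. Stack: [-5]
LOAD_CONST → push 3. Stack: [-5, 3]
BINARY_OP + → -5 + 3 = -2. Stack: [-2]
STORE_FAST m → m=-2. Stack: []
LOAD_FAST m → push -2. Stack: [-2]
RETURN_VALUE → return -2.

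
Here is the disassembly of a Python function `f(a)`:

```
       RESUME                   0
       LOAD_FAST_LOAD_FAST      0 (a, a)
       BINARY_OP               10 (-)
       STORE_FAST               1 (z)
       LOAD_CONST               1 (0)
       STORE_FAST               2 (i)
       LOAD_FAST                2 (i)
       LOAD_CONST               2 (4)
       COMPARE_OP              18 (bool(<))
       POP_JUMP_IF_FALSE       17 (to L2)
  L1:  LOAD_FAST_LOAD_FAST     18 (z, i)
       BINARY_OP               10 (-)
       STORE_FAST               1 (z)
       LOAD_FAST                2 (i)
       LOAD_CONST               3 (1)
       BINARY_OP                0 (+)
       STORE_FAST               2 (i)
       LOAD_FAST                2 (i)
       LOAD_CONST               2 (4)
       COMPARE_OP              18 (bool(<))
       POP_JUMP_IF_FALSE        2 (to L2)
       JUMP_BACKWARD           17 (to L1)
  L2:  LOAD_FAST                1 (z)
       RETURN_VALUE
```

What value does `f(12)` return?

LOAD_FAST_LOAD_FAST a,a → push 12,12. Stack: [12, 12]
BINARY_OP - → 12 - 12 = 0. Stack: [0]
STORE_FAST z → z=0. Stack: []
LOAD_CONST → push 0. Stack: [0]
STORE_FAST i → i=0. Stack: []
LOAD_FAST i → push 0. Stack: [0]
LOAD_CONST → push 4. Stack: [0, 4]
COMPARE_OP bool(<) → 0 vs 4 = True. Stack: [True]
POP_JUMP_IF_FALSE → pop True; no jump. Stack: []
LOAD_FAST_LOAD_FAST z,i → push 0,0. Stack: [0, 0]
BINARY_OP - → 0 - 0 = 0. Stack: [0]
STORE_FAST z → z=0. Stack: []
LOAD_FAST i → push 0. Stack: [0]
LOAD_CONST → push 1. Stack: [0, 1]
BINARY_OP + → 0 + 1 = 1. Stack: [1]
STORE_FAST i → i=1. Stack: []
LOAD_FAST i → push 1. Stack: [1]
LOAD_CONST → push 4. Stack: [1, 4]
COMPARE_OP bool(<) → 1 vs 4 = True. Stack: [True]
POP_JUMP_IF_FALSE → pop True; no jump. Stack: []
LOAD_FAST_LOAD_FAST z,i → push 0,1. Stack: [0, 1]
BINARY_OP - → 0 - 1 = -1. Stack: [-1]
STORE_FAST z → z=-1. Stack: []
LOAD_FAST i → push 1. Stack: [1]
LOAD_CONST → push 1. Stack: [1, 1]
BINARY_OP + → 1 + 1 = 2. Stack: [2]
STORE_FAST i → i=2. Stack: []
LOAD_FAST i → push 2. Stack: [2]
LOAD_CONST → push 4. Stack: [2, 4]
COMPARE_OP bool(<) → 2 vs 4 = True. Stack: [True]
POP_JUMP_IF_FALSE → pop True; no jump. Stack: []
LOAD_FAST_LOAD_FAST z,i → push -1,2. Stack: [-1, 2]
BINARY_OP - → -1 - 2 = -3. Stack: [-3]
STORE_FAST z → z=-3. Stack: []
LOAD_FAST i → push 2. Stack: [2]
LOAD_CONST → push 1. Stack: [2, 1]
BINARY_OP + → 2 + 1 = 3. Stack: [3]
STORE_FAST i → i=3. Stack: []
LOAD_FAST i → push 3. Stack: [3]
LOAD_CONST → push 4. Stack: [3, 4]
COMPARE_OP bool(<) → 3 vs 4 = True. Stack: [True]
POP_JUMP_IF_FALSE → pop True; no jump. Stack: []
LOAD_FAST_LOAD_FAST z,i → push -3,3. Stack: [-3, 3]
BINARY_OP - → -3 - 3 = -6. Stack: [-6]
STORE_FAST z → z=-6. Stack: []
LOAD_FAST i → push 3. Stack: [3]
LOAD_CONST → push 1. Stack: [3, 1]
BINARY_OP + → 3 + 1 = 4. Stack: [4]
STORE_FAST i → i=4. Stack: []
LOAD_FAST i → push 4. Stack: [4]
LOAD_CONST → push 4. Stack: [4, 4]
COMPARE_OP bool(<) → 4 vs 4 = False. Stack: [False]
POP_JUMP_IF_FALSE → pop False; jump. Stack: []
LOAD_FAST z → push -6. Stack: [-6]
RETURN_VALUE → return -6.

-6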